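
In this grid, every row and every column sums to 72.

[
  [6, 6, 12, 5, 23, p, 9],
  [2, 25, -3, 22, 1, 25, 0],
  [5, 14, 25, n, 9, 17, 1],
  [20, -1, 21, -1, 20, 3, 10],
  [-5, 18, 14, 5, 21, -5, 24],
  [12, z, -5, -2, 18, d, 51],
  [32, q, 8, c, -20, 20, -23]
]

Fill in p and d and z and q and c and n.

Row 3: 5 + 14 + 25 + 9 + 17 + 1 = 71, so its missing entry is 72 − 71 = 1.
Row 1: 6 + 6 + 12 + 5 + 23 + 9 = 61, so its missing entry is 72 − 61 = 11.
Column 6: 11 + 25 + 17 + 3 − 5 + 20 = 71, so its missing entry is 72 − 71 = 1.
Row 6: 12 − 5 − 2 + 18 + 1 + 51 = 75, so its missing entry is 72 − 75 = -3.
Column 2: 6 + 25 + 14 − 1 + 18 − 3 = 59, so its missing entry is 72 − 59 = 13.
Row 7: 32 + 13 + 8 − 20 + 20 − 23 = 30, so its missing entry is 72 − 30 = 42.

p = 11, d = 1, z = -3, q = 13, c = 42, n = 1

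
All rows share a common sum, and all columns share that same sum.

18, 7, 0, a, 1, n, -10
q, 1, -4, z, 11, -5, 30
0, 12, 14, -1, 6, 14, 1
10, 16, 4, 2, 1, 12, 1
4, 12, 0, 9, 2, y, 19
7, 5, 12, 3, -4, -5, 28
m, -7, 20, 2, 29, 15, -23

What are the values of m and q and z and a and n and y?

m = 10, q = -3, z = 16, a = 15, n = 15, y = 0

Rows 3 and 4 both sum to 46, so that's the common total.
The known cells in row 5 total 46, leaving 46 − 46 = 0 for the blank.
The known cells in column 6 total 31, leaving 46 − 31 = 15 for the blank.
The known cells in row 1 total 31, leaving 46 − 31 = 15 for the blank.
The known cells in row 7 total 36, leaving 46 − 36 = 10 for the blank.
The known cells in column 1 total 49, leaving 46 − 49 = -3 for the blank.
The known cells in row 2 total 30, leaving 46 − 30 = 16 for the blank.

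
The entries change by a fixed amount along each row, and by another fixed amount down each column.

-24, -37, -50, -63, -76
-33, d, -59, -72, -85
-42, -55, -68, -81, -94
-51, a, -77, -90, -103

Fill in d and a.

Along each row the entries change by -13 per step; down each column they change by -9.
Row 2: from -33 at column 1, stepping by -13 to column 2 gives -46.
Row 4: from -51 at column 1, stepping by -13 to column 2 gives -64.

d = -46, a = -64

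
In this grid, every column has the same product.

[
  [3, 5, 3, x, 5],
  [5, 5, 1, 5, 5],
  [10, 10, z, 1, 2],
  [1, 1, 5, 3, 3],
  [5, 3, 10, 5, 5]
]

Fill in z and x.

z = 5, x = 10

Columns 1 and 5 each multiply to 750, so every column has product 750.
Column 3: 3×1×5×10 = 150, so the missing entry is 750 ÷ 150 = 5.
Column 4: 5×1×3×5 = 75, so the missing entry is 750 ÷ 75 = 10.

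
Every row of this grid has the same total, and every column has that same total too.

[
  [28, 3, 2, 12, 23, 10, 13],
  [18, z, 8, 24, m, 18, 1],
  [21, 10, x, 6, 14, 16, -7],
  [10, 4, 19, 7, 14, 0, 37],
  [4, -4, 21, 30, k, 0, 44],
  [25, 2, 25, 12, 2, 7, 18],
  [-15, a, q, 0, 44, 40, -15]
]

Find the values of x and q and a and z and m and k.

Rows 1 and 4 both sum to 91, so that's the common total.
Row 5: 4 − 4 + 21 + 30 + 0 + 44 = 95, so its missing entry is 91 − 95 = -4.
Column 5: 23 + 14 + 14 − 4 + 2 + 44 = 93, so its missing entry is 91 − 93 = -2.
Row 2: 18 + 8 + 24 − 2 + 18 + 1 = 67, so its missing entry is 91 − 67 = 24.
Column 2: 3 + 24 + 10 + 4 − 4 + 2 = 39, so its missing entry is 91 − 39 = 52.
Row 7: -15 + 52 + 0 + 44 + 40 − 15 = 106, so its missing entry is 91 − 106 = -15.
Row 3: 21 + 10 + 6 + 14 + 16 − 7 = 60, so its missing entry is 91 − 60 = 31.

x = 31, q = -15, a = 52, z = 24, m = -2, k = -4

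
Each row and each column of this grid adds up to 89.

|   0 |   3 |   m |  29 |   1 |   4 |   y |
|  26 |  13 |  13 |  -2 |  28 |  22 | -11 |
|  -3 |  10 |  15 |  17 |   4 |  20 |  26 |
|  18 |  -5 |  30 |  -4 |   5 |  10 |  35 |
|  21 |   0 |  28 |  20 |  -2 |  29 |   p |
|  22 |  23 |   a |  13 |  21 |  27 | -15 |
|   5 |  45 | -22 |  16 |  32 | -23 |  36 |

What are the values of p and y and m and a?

The known cells in row 6 total 91, leaving 89 − 91 = -2 for the blank.
The known cells in column 3 total 62, leaving 89 − 62 = 27 for the blank.
The known cells in row 5 total 96, leaving 89 − 96 = -7 for the blank.
The known cells in row 1 total 64, leaving 89 − 64 = 25 for the blank.

p = -7, y = 25, m = 27, a = -2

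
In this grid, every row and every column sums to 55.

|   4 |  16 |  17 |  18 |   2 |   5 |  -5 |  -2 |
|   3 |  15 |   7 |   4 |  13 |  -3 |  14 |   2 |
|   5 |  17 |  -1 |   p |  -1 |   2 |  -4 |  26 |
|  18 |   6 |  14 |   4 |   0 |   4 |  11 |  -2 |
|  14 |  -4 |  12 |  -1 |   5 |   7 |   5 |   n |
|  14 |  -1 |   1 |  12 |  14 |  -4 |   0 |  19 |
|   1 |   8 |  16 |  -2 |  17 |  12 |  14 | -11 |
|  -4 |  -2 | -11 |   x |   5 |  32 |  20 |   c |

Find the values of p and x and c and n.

Row 3: 5 + 17 − 1 − 1 + 2 − 4 + 26 = 44, so its missing entry is 55 − 44 = 11.
Row 5: 14 − 4 + 12 − 1 + 5 + 7 + 5 = 38, so its missing entry is 55 − 38 = 17.
Column 8: -2 + 2 + 26 − 2 + 17 + 19 − 11 = 49, so its missing entry is 55 − 49 = 6.
Row 8: -4 − 2 − 11 + 5 + 32 + 20 + 6 = 46, so its missing entry is 55 − 46 = 9.

p = 11, x = 9, c = 6, n = 17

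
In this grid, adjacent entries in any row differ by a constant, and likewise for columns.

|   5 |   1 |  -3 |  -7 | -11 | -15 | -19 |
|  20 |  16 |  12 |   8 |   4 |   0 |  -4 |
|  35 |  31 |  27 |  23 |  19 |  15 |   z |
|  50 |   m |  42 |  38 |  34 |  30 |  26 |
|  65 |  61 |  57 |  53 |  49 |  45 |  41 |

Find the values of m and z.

m = 46, z = 11

Along each row the entries change by -4 per step; down each column they change by 15.
Row 4: from 50 at column 1, stepping by -4 to column 2 gives 46.
Row 3: from 35 at column 1, stepping by -4 to column 7 gives 11.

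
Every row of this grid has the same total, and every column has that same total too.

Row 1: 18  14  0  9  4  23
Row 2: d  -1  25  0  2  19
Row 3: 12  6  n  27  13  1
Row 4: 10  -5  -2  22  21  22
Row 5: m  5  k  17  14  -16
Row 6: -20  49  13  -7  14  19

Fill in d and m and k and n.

d = 23, m = 25, k = 23, n = 9

Rows 1 and 4 both sum to 68, so that's the common total.
Row 2: -1 + 25 + 0 + 2 + 19 = 45, so its missing entry is 68 − 45 = 23.
Column 1: 18 + 23 + 12 + 10 − 20 = 43, so its missing entry is 68 − 43 = 25.
Row 5: 25 + 5 + 17 + 14 − 16 = 45, so its missing entry is 68 − 45 = 23.
Row 3: 12 + 6 + 27 + 13 + 1 = 59, so its missing entry is 68 − 59 = 9.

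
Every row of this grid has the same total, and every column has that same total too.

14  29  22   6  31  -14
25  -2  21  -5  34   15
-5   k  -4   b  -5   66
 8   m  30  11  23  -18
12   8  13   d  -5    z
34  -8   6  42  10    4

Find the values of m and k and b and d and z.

Rows 1 and 2 both sum to 88, so that's the common total.
Row 4 has 8 + 30 + 11 + 23 − 18 = 54; the blank must be 88 − 54 = 34.
Column 2 has 29 − 2 + 34 + 8 − 8 = 61; the blank must be 88 − 61 = 27.
Row 3 has -5 + 27 − 4 − 5 + 66 = 79; the blank must be 88 − 79 = 9.
Column 4 has 6 − 5 + 9 + 11 + 42 = 63; the blank must be 88 − 63 = 25.
Row 5 has 12 + 8 + 13 + 25 − 5 = 53; the blank must be 88 − 53 = 35.

m = 34, k = 27, b = 9, d = 25, z = 35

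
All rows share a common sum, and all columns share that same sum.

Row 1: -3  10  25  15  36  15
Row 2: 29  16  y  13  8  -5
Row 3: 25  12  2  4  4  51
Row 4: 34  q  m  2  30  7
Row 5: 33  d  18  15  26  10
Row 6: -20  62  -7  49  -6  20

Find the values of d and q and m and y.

Rows 1 and 3 both sum to 98, so that's the common total.
Row 2 has 29 + 16 + 13 + 8 − 5 = 61; the blank must be 98 − 61 = 37.
Column 3 has 25 + 37 + 2 + 18 − 7 = 75; the blank must be 98 − 75 = 23.
Row 4 has 34 + 23 + 2 + 30 + 7 = 96; the blank must be 98 − 96 = 2.
Row 5 has 33 + 18 + 15 + 26 + 10 = 102; the blank must be 98 − 102 = -4.

d = -4, q = 2, m = 23, y = 37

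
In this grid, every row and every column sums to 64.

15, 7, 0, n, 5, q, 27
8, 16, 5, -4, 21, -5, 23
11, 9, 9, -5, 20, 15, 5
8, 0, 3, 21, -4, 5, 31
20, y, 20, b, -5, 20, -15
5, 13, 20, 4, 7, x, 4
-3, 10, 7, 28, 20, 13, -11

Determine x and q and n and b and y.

The known cells in row 6 total 53, leaving 64 − 53 = 11 for the blank.
The known cells in column 6 total 59, leaving 64 − 59 = 5 for the blank.
The known cells in row 1 total 59, leaving 64 − 59 = 5 for the blank.
The known cells in column 4 total 49, leaving 64 − 49 = 15 for the blank.
The known cells in row 5 total 55, leaving 64 − 55 = 9 for the blank.

x = 11, q = 5, n = 5, b = 15, y = 9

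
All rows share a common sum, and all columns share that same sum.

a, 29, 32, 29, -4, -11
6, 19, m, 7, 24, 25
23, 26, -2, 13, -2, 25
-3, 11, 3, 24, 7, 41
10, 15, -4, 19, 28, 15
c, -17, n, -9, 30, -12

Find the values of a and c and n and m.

a = 8, c = 39, n = 52, m = 2

Rows 3 and 4 both sum to 83, so that's the common total.
Row 2 has 6 + 19 + 7 + 24 + 25 = 81; the blank must be 83 − 81 = 2.
Column 3 has 32 + 2 − 2 + 3 − 4 = 31; the blank must be 83 − 31 = 52.
Row 6 has -17 + 52 − 9 + 30 − 12 = 44; the blank must be 83 − 44 = 39.
Row 1 has 29 + 32 + 29 − 4 − 11 = 75; the blank must be 83 − 75 = 8.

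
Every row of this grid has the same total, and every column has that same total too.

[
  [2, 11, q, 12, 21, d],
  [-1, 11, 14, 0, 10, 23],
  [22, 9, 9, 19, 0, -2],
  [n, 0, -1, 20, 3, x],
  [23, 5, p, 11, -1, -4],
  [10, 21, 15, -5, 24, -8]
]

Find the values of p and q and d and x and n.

p = 23, q = -3, d = 14, x = 34, n = 1

Rows 2 and 3 both sum to 57, so that's the common total.
The known cells in row 5 total 34, leaving 57 − 34 = 23 for the blank.
The known cells in column 1 total 56, leaving 57 − 56 = 1 for the blank.
The known cells in column 3 total 60, leaving 57 − 60 = -3 for the blank.
The known cells in row 1 total 43, leaving 57 − 43 = 14 for the blank.
The known cells in row 4 total 23, leaving 57 − 23 = 34 for the blank.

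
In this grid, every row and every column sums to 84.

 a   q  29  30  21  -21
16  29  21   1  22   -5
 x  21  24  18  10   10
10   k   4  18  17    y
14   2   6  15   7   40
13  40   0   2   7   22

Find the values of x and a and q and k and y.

x = 1, a = 30, q = -5, k = -3, y = 38

Row 3: 21 + 24 + 18 + 10 + 10 = 83, so its missing entry is 84 − 83 = 1.
Column 1: 16 + 1 + 10 + 14 + 13 = 54, so its missing entry is 84 − 54 = 30.
Row 1: 30 + 29 + 30 + 21 − 21 = 89, so its missing entry is 84 − 89 = -5.
Column 2: -5 + 29 + 21 + 2 + 40 = 87, so its missing entry is 84 − 87 = -3.
Row 4: 10 − 3 + 4 + 18 + 17 = 46, so its missing entry is 84 − 46 = 38.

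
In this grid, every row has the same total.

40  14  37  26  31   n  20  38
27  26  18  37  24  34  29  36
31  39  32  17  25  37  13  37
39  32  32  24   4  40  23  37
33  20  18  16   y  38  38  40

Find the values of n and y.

n = 25, y = 28

Row 2 sums to 231 and so does row 4; that's the common total.
In row 1 the known cells total 206, leaving 231 − 206 = 25.
In row 5 the known cells total 203, leaving 231 − 203 = 28.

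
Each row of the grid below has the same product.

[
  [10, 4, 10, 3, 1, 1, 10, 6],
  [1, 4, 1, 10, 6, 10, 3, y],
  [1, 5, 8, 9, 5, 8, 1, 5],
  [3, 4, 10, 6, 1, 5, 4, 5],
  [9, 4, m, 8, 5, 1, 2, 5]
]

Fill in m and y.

Rows 1 and 4 each multiply to 72000, so every row has product 72000.
Row 5: 9×4×8×5×1×2×5 = 14400, so the missing entry is 72000 ÷ 14400 = 5.
Row 2: 1×4×1×10×6×10×3 = 7200, so the missing entry is 72000 ÷ 7200 = 10.

m = 5, y = 10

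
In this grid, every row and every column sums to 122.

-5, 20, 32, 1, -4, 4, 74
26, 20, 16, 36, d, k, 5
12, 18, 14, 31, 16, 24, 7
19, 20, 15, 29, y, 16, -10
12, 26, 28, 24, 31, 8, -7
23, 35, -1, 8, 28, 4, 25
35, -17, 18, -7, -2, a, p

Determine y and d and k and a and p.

Row 4 has 19 + 20 + 15 + 29 + 16 − 10 = 89; the blank must be 122 − 89 = 33.
Column 5 has -4 + 16 + 33 + 31 + 28 − 2 = 102; the blank must be 122 − 102 = 20.
Row 2 has 26 + 20 + 16 + 36 + 20 + 5 = 123; the blank must be 122 − 123 = -1.
Column 6 has 4 − 1 + 24 + 16 + 8 + 4 = 55; the blank must be 122 − 55 = 67.
Row 7 has 35 − 17 + 18 − 7 − 2 + 67 = 94; the blank must be 122 − 94 = 28.

y = 33, d = 20, k = -1, a = 67, p = 28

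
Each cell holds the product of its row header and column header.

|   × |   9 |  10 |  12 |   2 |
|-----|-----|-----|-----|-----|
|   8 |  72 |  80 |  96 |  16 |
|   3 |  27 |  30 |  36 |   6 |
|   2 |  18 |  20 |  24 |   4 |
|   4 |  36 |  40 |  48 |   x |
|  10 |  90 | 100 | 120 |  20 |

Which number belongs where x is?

4 × 2 = 8.

8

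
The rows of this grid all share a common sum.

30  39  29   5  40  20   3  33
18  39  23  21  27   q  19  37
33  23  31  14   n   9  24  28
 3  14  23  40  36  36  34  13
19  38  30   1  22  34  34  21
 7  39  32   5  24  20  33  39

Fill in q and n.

Row 1 sums to 199 and so does row 6; that's the common total.
In row 2 the known cells total 184, leaving 199 − 184 = 15.
In row 3 the known cells total 162, leaving 199 − 162 = 37.

q = 15, n = 37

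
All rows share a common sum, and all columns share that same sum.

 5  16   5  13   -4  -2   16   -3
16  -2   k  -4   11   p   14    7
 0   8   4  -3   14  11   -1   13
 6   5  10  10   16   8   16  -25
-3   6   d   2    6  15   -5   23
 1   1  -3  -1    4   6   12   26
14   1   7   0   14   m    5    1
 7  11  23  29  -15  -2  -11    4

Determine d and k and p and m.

d = 2, k = -2, p = 6, m = 4

Rows 1 and 3 both sum to 46, so that's the common total.
Row 7: 14 + 1 + 7 + 0 + 14 + 5 + 1 = 42, so its missing entry is 46 − 42 = 4.
Row 5: -3 + 6 + 2 + 6 + 15 − 5 + 23 = 44, so its missing entry is 46 − 44 = 2.
Column 3: 5 + 4 + 10 + 2 − 3 + 7 + 23 = 48, so its missing entry is 46 − 48 = -2.
Row 2: 16 − 2 − 2 − 4 + 11 + 14 + 7 = 40, so its missing entry is 46 − 40 = 6.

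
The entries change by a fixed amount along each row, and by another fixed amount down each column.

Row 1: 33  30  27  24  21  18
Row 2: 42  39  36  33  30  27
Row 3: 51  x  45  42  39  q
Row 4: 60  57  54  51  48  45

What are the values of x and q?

Along each row the entries change by -3 per step; down each column they change by 9.
Row 3: from 51 at column 1, stepping by -3 to column 2 gives 48.
Row 3: from 51 at column 1, stepping by -3 to column 6 gives 36.

x = 48, q = 36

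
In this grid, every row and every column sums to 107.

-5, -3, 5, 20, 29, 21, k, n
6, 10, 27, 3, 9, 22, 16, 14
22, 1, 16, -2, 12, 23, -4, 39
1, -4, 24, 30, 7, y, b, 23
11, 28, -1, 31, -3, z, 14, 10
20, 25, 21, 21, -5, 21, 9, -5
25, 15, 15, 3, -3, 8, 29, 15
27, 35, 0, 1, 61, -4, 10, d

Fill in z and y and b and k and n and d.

Row 8 has 27 + 35 + 0 + 1 + 61 − 4 + 10 = 130; the blank must be 107 − 130 = -23.
Column 8 has 14 + 39 + 23 + 10 − 5 + 15 − 23 = 73; the blank must be 107 − 73 = 34.
Row 1 has -5 − 3 + 5 + 20 + 29 + 21 + 34 = 101; the blank must be 107 − 101 = 6.
Row 5 has 11 + 28 − 1 + 31 − 3 + 14 + 10 = 90; the blank must be 107 − 90 = 17.
Column 7 has 6 + 16 − 4 + 14 + 9 + 29 + 10 = 80; the blank must be 107 − 80 = 27.
Row 4 has 1 − 4 + 24 + 30 + 7 + 27 + 23 = 108; the blank must be 107 − 108 = -1.

z = 17, y = -1, b = 27, k = 6, n = 34, d = -23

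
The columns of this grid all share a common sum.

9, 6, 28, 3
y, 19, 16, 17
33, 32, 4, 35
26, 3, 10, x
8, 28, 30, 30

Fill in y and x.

Columns 2 and 3 both add up to 88, so every column sums to 88.
Column 1: 9 + 33 + 26 + 8 = 76, so the missing entry is 88 − 76 = 12.
Column 4: 3 + 17 + 35 + 30 = 85, so the missing entry is 88 − 85 = 3.

y = 12, x = 3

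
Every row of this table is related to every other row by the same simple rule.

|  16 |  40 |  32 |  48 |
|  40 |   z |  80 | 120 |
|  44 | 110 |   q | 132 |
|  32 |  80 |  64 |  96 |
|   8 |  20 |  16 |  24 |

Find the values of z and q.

Each row is a constant multiple of every other row — this is a multiplication table with the headers hidden.
Row 2 is 120/48 = 5/2 times row 1, so its entry in column 2 is 40 × 5/2 = 100.
Row 3 is 132/48 = 11/4 times row 1, so its entry in column 3 is 32 × 11/4 = 88.

z = 100, q = 88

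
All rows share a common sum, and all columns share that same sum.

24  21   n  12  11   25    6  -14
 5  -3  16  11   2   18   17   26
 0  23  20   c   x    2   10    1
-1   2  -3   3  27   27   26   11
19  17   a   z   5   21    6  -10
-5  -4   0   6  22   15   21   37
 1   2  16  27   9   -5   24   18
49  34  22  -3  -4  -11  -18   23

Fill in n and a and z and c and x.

n = 7, a = 14, z = 20, c = 16, x = 20

Rows 2 and 4 both sum to 92, so that's the common total.
The known cells in column 5 total 72, leaving 92 − 72 = 20 for the blank.
The known cells in row 3 total 76, leaving 92 − 76 = 16 for the blank.
The known cells in column 4 total 72, leaving 92 − 72 = 20 for the blank.
The known cells in row 5 total 78, leaving 92 − 78 = 14 for the blank.
The known cells in row 1 total 85, leaving 92 − 85 = 7 for the blank.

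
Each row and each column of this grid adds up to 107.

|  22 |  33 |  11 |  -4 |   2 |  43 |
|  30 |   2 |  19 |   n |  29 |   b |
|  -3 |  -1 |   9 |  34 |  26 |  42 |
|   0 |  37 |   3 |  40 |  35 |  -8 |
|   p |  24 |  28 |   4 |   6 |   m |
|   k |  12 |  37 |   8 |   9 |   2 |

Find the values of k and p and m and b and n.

k = 39, p = 19, m = 26, b = 2, n = 25

Row 6 has 12 + 37 + 8 + 9 + 2 = 68; the blank must be 107 − 68 = 39.
Column 1 has 22 + 30 − 3 + 0 + 39 = 88; the blank must be 107 − 88 = 19.
Row 5 has 19 + 24 + 28 + 4 + 6 = 81; the blank must be 107 − 81 = 26.
Column 6 has 43 + 42 − 8 + 26 + 2 = 105; the blank must be 107 − 105 = 2.
Row 2 has 30 + 2 + 19 + 29 + 2 = 82; the blank must be 107 − 82 = 25.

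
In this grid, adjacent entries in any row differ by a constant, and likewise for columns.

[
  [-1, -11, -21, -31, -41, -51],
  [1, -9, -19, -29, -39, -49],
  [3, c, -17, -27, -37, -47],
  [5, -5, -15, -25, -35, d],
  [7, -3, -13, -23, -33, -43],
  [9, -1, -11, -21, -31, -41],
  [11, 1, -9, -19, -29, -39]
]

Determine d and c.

Along each row the entries change by -10 per step; down each column they change by 2.
Row 4: from 5 at column 1, stepping by -10 to column 6 gives -45.
Row 3: from 3 at column 1, stepping by -10 to column 2 gives -7.

d = -45, c = -7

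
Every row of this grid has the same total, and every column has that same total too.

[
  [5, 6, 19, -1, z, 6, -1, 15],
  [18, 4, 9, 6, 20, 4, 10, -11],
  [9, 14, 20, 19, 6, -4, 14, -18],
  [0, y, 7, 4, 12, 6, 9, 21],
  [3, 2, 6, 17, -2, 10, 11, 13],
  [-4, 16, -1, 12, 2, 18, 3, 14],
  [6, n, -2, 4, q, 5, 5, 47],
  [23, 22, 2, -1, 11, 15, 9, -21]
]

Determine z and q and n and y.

z = 11, q = 0, n = -5, y = 1

Rows 2 and 3 both sum to 60, so that's the common total.
Row 4 has 0 + 7 + 4 + 12 + 6 + 9 + 21 = 59; the blank must be 60 − 59 = 1.
Column 2 has 6 + 4 + 14 + 1 + 2 + 16 + 22 = 65; the blank must be 60 − 65 = -5.
Row 1 has 5 + 6 + 19 − 1 + 6 − 1 + 15 = 49; the blank must be 60 − 49 = 11.
Row 7 has 6 − 5 − 2 + 4 + 5 + 5 + 47 = 60; the blank must be 60 − 60 = 0.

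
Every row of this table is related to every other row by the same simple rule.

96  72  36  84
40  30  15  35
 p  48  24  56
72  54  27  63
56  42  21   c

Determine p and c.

Each row is a constant multiple of every other row — this is a multiplication table with the headers hidden.
Row 3 is 24/36 = 2/3 times row 1, so its entry in column 1 is 96 × 2/3 = 64.
Row 5 is 21/36 = 7/12 times row 1, so its entry in column 4 is 84 × 7/12 = 49.

p = 64, c = 49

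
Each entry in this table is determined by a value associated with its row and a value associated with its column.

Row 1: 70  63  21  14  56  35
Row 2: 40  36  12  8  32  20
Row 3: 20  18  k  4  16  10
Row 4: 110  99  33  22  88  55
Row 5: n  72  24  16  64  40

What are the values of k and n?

k = 6, n = 80

Each row is a constant multiple of every other row — this is a multiplication table with the headers hidden.
Row 3 is 10/35 = 2/7 times row 1, so its entry in column 3 is 21 × 2/7 = 6.
Row 5 is 40/35 = 8/7 times row 1, so its entry in column 1 is 70 × 8/7 = 80.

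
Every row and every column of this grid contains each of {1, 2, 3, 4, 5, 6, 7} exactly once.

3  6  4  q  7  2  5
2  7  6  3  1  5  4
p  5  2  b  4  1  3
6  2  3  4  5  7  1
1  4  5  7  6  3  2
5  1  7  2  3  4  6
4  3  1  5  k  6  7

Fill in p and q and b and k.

Cell (1,4): row 1 already has {2, 3, 4, 5, 6, 7} → 1.
Cell (3,4): column 4 already has {1, 2, 3, 4, 5, 7} → 6.
At (row 3, col 1): row 3 already has {1, 2, 3, 4, 5, 6}, so the value is 7.
For row 7, column 5: row 7 already has {1, 3, 4, 5, 6, 7}; that leaves 2.

p = 7, q = 1, b = 6, k = 2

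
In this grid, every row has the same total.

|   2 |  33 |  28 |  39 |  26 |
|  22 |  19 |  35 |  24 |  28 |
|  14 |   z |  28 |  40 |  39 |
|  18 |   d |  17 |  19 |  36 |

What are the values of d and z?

d = 38, z = 7

Rows 1 and 2 both add up to 128, so every row sums to 128.
Row 4: 18 + 17 + 19 + 36 = 90, so the missing entry is 128 − 90 = 38.
Row 3: 14 + 28 + 40 + 39 = 121, so the missing entry is 128 − 121 = 7.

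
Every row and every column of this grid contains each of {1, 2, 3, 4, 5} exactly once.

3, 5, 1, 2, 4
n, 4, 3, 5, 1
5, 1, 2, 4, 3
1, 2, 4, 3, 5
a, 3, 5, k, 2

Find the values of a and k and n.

For row 2, column 1: row 2 already has {1, 3, 4, 5}; that leaves 2.
At (row 5, col 1): column 1 already has {1, 2, 3, 5}, so the value is 4.
Cell (5,4): row 5 already has {2, 3, 4, 5} → 1.

a = 4, k = 1, n = 2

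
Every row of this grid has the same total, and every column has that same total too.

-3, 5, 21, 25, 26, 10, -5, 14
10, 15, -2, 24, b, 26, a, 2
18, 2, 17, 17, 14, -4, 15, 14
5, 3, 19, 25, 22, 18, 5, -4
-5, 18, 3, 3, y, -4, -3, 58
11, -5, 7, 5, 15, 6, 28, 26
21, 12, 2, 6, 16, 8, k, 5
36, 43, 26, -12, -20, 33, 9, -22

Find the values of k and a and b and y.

k = 23, a = 21, b = -3, y = 23

Rows 1 and 3 both sum to 93, so that's the common total.
Row 7 has 21 + 12 + 2 + 6 + 16 + 8 + 5 = 70; the blank must be 93 − 70 = 23.
Column 7 has -5 + 15 + 5 − 3 + 28 + 23 + 9 = 72; the blank must be 93 − 72 = 21.
Row 5 has -5 + 18 + 3 + 3 − 4 − 3 + 58 = 70; the blank must be 93 − 70 = 23.
Row 2 has 10 + 15 − 2 + 24 + 26 + 21 + 2 = 96; the blank must be 93 − 96 = -3.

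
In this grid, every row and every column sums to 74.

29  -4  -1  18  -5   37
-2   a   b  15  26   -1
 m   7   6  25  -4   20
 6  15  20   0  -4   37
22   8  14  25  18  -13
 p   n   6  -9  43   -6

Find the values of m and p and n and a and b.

m = 20, p = -1, n = 41, a = 7, b = 29

Column 3: -1 + 6 + 20 + 14 + 6 = 45, so its missing entry is 74 − 45 = 29.
Row 2: -2 + 29 + 15 + 26 − 1 = 67, so its missing entry is 74 − 67 = 7.
Row 3: 7 + 6 + 25 − 4 + 20 = 54, so its missing entry is 74 − 54 = 20.
Column 2: -4 + 7 + 7 + 15 + 8 = 33, so its missing entry is 74 − 33 = 41.
Row 6: 41 + 6 − 9 + 43 − 6 = 75, so its missing entry is 74 − 75 = -1.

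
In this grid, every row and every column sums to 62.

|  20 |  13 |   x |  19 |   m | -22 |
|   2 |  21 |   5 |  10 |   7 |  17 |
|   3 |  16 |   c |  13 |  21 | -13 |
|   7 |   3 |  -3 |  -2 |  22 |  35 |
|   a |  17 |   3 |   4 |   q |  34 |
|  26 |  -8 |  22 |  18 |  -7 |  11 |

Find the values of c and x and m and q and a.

Column 1 has 20 + 2 + 3 + 7 + 26 = 58; the blank must be 62 − 58 = 4.
Row 5 has 4 + 17 + 3 + 4 + 34 = 62; the blank must be 62 − 62 = 0.
Column 5 has 7 + 21 + 22 + 0 − 7 = 43; the blank must be 62 − 43 = 19.
Row 1 has 20 + 13 + 19 + 19 − 22 = 49; the blank must be 62 − 49 = 13.
Row 3 has 3 + 16 + 13 + 21 − 13 = 40; the blank must be 62 − 40 = 22.

c = 22, x = 13, m = 19, q = 0, a = 4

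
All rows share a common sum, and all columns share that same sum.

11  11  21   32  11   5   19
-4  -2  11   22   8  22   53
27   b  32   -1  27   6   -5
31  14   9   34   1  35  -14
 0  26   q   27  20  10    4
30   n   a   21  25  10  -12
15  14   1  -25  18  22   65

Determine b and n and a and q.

b = 24, n = 23, a = 13, q = 23

Rows 1 and 2 both sum to 110, so that's the common total.
The known cells in row 3 total 86, leaving 110 − 86 = 24 for the blank.
The known cells in column 2 total 87, leaving 110 − 87 = 23 for the blank.
The known cells in row 5 total 87, leaving 110 − 87 = 23 for the blank.
The known cells in row 6 total 97, leaving 110 − 97 = 13 for the blank.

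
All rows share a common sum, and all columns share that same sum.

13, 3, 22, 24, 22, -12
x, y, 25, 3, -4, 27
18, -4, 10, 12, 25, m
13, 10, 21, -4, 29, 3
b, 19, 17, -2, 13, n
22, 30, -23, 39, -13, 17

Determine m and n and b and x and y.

Rows 1 and 4 both sum to 72, so that's the common total.
The known cells in column 2 total 58, leaving 72 − 58 = 14 for the blank.
The known cells in row 2 total 65, leaving 72 − 65 = 7 for the blank.
The known cells in column 1 total 73, leaving 72 − 73 = -1 for the blank.
The known cells in row 5 total 46, leaving 72 − 46 = 26 for the blank.
The known cells in row 3 total 61, leaving 72 − 61 = 11 for the blank.

m = 11, n = 26, b = -1, x = 7, y = 14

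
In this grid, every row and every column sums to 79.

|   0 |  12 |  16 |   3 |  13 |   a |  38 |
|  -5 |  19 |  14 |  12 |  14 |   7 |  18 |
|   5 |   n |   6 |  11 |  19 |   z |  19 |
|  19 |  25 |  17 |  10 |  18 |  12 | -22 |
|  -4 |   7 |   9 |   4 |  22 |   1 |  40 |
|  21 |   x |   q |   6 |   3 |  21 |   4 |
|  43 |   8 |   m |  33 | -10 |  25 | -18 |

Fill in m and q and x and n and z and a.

m = -2, q = 19, x = 5, n = 3, z = 16, a = -3

Row 7 has 43 + 8 + 33 − 10 + 25 − 18 = 81; the blank must be 79 − 81 = -2.
Row 1 has 0 + 12 + 16 + 3 + 13 + 38 = 82; the blank must be 79 − 82 = -3.
Column 6 has -3 + 7 + 12 + 1 + 21 + 25 = 63; the blank must be 79 − 63 = 16.
Row 3 has 5 + 6 + 11 + 19 + 16 + 19 = 76; the blank must be 79 − 76 = 3.
Column 2 has 12 + 19 + 3 + 25 + 7 + 8 = 74; the blank must be 79 − 74 = 5.
Row 6 has 21 + 5 + 6 + 3 + 21 + 4 = 60; the blank must be 79 − 60 = 19.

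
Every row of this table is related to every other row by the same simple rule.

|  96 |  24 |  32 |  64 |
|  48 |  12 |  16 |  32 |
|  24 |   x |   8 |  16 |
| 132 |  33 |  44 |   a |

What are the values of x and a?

Each row is a constant multiple of every other row — this is a multiplication table with the headers hidden.
Row 3 is 8/32 = 1/4 times row 1, so its entry in column 2 is 24 × 1/4 = 6.
Row 4 is 44/32 = 11/8 times row 1, so its entry in column 4 is 64 × 11/8 = 88.

x = 6, a = 88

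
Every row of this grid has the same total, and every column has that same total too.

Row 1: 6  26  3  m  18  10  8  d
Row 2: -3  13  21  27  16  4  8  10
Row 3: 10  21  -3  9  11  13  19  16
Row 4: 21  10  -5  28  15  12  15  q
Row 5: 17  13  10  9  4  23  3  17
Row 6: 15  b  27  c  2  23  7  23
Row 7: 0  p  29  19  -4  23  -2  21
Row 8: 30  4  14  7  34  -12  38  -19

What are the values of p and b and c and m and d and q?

Rows 2 and 3 both sum to 96, so that's the common total.
Row 7 has 0 + 29 + 19 − 4 + 23 − 2 + 21 = 86; the blank must be 96 − 86 = 10.
Row 4 has 21 + 10 − 5 + 28 + 15 + 12 + 15 = 96; the blank must be 96 − 96 = 0.
Column 8 has 10 + 16 + 0 + 17 + 23 + 21 − 19 = 68; the blank must be 96 − 68 = 28.
Row 1 has 6 + 26 + 3 + 18 + 10 + 8 + 28 = 99; the blank must be 96 − 99 = -3.
Column 2 has 26 + 13 + 21 + 10 + 13 + 10 + 4 = 97; the blank must be 96 − 97 = -1.
Row 6 has 15 − 1 + 27 + 2 + 23 + 7 + 23 = 96; the blank must be 96 − 96 = 0.

p = 10, b = -1, c = 0, m = -3, d = 28, q = 0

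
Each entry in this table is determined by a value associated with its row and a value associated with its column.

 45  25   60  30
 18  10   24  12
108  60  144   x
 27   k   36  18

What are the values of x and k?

Each row is a constant multiple of every other row — this is a multiplication table with the headers hidden.
Row 3 is 144/60 = 12/5 times row 1, so its entry in column 4 is 30 × 12/5 = 72.
Row 4 is 36/60 = 3/5 times row 1, so its entry in column 2 is 25 × 3/5 = 15.

x = 72, k = 15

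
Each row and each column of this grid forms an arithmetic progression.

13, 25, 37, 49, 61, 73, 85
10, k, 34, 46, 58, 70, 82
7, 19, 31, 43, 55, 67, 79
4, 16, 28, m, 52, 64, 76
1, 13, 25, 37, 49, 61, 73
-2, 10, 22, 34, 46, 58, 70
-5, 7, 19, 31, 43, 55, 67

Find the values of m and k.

m = 40, k = 22

Along each row the entries change by 12 per step; down each column they change by -3.
Row 4: from 4 at column 1, stepping by 12 to column 4 gives 40.
Row 2: from 10 at column 1, stepping by 12 to column 2 gives 22.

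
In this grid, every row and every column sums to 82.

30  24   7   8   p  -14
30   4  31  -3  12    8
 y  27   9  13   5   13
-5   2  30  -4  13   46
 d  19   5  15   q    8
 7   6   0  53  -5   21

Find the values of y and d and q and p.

Row 3: 27 + 9 + 13 + 5 + 13 = 67, so its missing entry is 82 − 67 = 15.
Column 1: 30 + 30 + 15 − 5 + 7 = 77, so its missing entry is 82 − 77 = 5.
Row 5: 5 + 19 + 5 + 15 + 8 = 52, so its missing entry is 82 − 52 = 30.
Row 1: 30 + 24 + 7 + 8 − 14 = 55, so its missing entry is 82 − 55 = 27.

y = 15, d = 5, q = 30, p = 27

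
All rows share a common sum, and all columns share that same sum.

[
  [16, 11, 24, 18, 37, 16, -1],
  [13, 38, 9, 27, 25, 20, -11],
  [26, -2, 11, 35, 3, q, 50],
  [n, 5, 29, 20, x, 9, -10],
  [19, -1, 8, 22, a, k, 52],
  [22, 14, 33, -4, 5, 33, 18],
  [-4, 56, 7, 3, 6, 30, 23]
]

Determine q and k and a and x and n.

Rows 1 and 2 both sum to 121, so that's the common total.
Column 1: 16 + 13 + 26 + 19 + 22 − 4 = 92, so its missing entry is 121 − 92 = 29.
Row 4: 29 + 5 + 29 + 20 + 9 − 10 = 82, so its missing entry is 121 − 82 = 39.
Column 5: 37 + 25 + 3 + 39 + 5 + 6 = 115, so its missing entry is 121 − 115 = 6.
Row 5: 19 − 1 + 8 + 22 + 6 + 52 = 106, so its missing entry is 121 − 106 = 15.
Row 3: 26 − 2 + 11 + 35 + 3 + 50 = 123, so its missing entry is 121 − 123 = -2.

q = -2, k = 15, a = 6, x = 39, n = 29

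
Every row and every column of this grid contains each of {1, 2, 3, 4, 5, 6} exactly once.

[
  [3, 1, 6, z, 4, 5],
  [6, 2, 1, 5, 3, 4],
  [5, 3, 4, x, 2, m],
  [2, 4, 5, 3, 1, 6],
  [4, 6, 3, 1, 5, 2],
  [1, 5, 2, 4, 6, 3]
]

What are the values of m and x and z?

m = 1, x = 6, z = 2

At (row 3, col 6): column 6 already has {2, 3, 4, 5, 6}, so the value is 1.
Cell (3,4): row 3 already has {1, 2, 3, 4, 5} → 6.
Cell (1,4): row 1 already has {1, 3, 4, 5, 6} → 2.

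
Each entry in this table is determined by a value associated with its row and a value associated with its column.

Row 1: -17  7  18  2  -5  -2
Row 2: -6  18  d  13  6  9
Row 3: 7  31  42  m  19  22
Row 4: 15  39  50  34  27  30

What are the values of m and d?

m = 26, d = 29

The difference between any two rows is the same in every column — this is an addition table with the headers hidden.
Row 3 minus row 1 is 19 − (-5) = 24, so its entry in column 4 is 2 + 24 = 26.
Row 2 minus row 1 is 6 − (-5) = 11, so its entry in column 3 is 18 + 11 = 29.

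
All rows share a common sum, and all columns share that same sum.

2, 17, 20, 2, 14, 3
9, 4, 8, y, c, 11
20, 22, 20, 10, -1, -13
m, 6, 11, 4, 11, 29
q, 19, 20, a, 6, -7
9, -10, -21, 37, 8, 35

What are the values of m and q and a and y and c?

m = -3, q = 21, a = -1, y = 6, c = 20

Rows 1 and 3 both sum to 58, so that's the common total.
Column 5 has 14 − 1 + 11 + 6 + 8 = 38; the blank must be 58 − 38 = 20.
Row 4 has 6 + 11 + 4 + 11 + 29 = 61; the blank must be 58 − 61 = -3.
Column 1 has 2 + 9 + 20 − 3 + 9 = 37; the blank must be 58 − 37 = 21.
Row 5 has 21 + 19 + 20 + 6 − 7 = 59; the blank must be 58 − 59 = -1.
Row 2 has 9 + 4 + 8 + 20 + 11 = 52; the blank must be 58 − 52 = 6.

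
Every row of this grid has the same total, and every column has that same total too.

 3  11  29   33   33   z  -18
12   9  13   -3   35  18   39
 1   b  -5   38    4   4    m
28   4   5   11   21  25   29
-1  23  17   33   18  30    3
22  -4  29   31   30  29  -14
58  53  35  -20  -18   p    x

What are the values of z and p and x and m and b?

z = 32, p = -15, x = 30, m = 54, b = 27

Rows 2 and 4 both sum to 123, so that's the common total.
Column 2 has 11 + 9 + 4 + 23 − 4 + 53 = 96; the blank must be 123 − 96 = 27.
Row 3 has 1 + 27 − 5 + 38 + 4 + 4 = 69; the blank must be 123 − 69 = 54.
Row 1 has 3 + 11 + 29 + 33 + 33 − 18 = 91; the blank must be 123 − 91 = 32.
Column 6 has 32 + 18 + 4 + 25 + 30 + 29 = 138; the blank must be 123 − 138 = -15.
Row 7 has 58 + 53 + 35 − 20 − 18 − 15 = 93; the blank must be 123 − 93 = 30.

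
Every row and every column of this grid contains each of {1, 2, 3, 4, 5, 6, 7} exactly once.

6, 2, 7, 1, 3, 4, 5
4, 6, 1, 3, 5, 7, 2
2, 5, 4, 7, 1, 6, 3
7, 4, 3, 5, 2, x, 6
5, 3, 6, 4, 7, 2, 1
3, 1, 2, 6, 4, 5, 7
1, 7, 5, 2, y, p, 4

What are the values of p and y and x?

p = 3, y = 6, x = 1

For row 7, column 5: column 5 already has {1, 2, 3, 4, 5, 7}; that leaves 6.
Cell (7,6): row 7 already has {1, 2, 4, 5, 6, 7} → 3.
Cell (4,6): row 4 already has {2, 3, 4, 5, 6, 7} → 1.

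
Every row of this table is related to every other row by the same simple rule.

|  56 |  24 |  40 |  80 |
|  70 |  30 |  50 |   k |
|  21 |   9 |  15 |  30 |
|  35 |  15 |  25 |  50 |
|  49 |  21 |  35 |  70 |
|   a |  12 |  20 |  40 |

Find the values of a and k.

Each row is a constant multiple of every other row — this is a multiplication table with the headers hidden.
Row 6 is 12/24 = 1/2 times row 1, so its entry in column 1 is 56 × 1/2 = 28.
Row 2 is 30/24 = 5/4 times row 1, so its entry in column 4 is 80 × 5/4 = 100.

a = 28, k = 100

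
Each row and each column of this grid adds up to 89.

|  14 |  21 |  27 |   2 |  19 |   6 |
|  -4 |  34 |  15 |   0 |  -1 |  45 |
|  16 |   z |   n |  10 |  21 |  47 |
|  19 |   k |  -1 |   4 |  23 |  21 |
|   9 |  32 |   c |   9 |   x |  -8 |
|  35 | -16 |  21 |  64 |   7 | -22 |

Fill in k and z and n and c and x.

Column 5: 19 − 1 + 21 + 23 + 7 = 69, so its missing entry is 89 − 69 = 20.
Row 4: 19 − 1 + 4 + 23 + 21 = 66, so its missing entry is 89 − 66 = 23.
Column 2: 21 + 34 + 23 + 32 − 16 = 94, so its missing entry is 89 − 94 = -5.
Row 5: 9 + 32 + 9 + 20 − 8 = 62, so its missing entry is 89 − 62 = 27.
Row 3: 16 − 5 + 10 + 21 + 47 = 89, so its missing entry is 89 − 89 = 0.

k = 23, z = -5, n = 0, c = 27, x = 20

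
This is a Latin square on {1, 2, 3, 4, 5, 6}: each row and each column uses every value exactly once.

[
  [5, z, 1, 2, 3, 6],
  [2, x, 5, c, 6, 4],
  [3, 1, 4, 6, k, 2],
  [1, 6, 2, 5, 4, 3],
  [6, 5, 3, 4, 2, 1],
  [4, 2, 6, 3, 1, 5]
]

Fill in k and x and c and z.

k = 5, x = 3, c = 1, z = 4

Cell (1,2): row 1 already has {1, 2, 3, 5, 6} → 4.
Cell (3,5): row 3 already has {1, 2, 3, 4, 6} → 5.
At (row 2, col 4): column 4 already has {2, 3, 4, 5, 6}, so the value is 1.
At (row 2, col 2): row 2 already has {1, 2, 4, 5, 6}, so the value is 3.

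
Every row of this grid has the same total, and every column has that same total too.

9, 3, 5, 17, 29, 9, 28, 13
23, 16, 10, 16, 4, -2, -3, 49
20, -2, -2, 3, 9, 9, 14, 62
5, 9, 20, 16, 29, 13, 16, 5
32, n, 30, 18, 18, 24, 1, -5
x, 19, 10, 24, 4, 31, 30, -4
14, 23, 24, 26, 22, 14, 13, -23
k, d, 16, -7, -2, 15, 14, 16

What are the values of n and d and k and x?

n = -5, d = 50, k = 11, x = -1

Rows 1 and 2 both sum to 113, so that's the common total.
Row 6: 19 + 10 + 24 + 4 + 31 + 30 − 4 = 114, so its missing entry is 113 − 114 = -1.
Column 1: 9 + 23 + 20 + 5 + 32 − 1 + 14 = 102, so its missing entry is 113 − 102 = 11.
Row 5: 32 + 30 + 18 + 18 + 24 + 1 − 5 = 118, so its missing entry is 113 − 118 = -5.
Row 8: 11 + 16 − 7 − 2 + 15 + 14 + 16 = 63, so its missing entry is 113 − 63 = 50.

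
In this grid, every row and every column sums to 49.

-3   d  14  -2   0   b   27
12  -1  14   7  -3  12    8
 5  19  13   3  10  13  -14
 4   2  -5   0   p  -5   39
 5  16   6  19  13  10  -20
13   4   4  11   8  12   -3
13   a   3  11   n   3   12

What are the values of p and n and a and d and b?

Row 4 has 4 + 2 − 5 + 0 − 5 + 39 = 35; the blank must be 49 − 35 = 14.
Column 5 has 0 − 3 + 10 + 14 + 13 + 8 = 42; the blank must be 49 − 42 = 7.
Row 7 has 13 + 3 + 11 + 7 + 3 + 12 = 49; the blank must be 49 − 49 = 0.
Column 2 has -1 + 19 + 2 + 16 + 4 + 0 = 40; the blank must be 49 − 40 = 9.
Row 1 has -3 + 9 + 14 − 2 + 0 + 27 = 45; the blank must be 49 − 45 = 4.

p = 14, n = 7, a = 0, d = 9, b = 4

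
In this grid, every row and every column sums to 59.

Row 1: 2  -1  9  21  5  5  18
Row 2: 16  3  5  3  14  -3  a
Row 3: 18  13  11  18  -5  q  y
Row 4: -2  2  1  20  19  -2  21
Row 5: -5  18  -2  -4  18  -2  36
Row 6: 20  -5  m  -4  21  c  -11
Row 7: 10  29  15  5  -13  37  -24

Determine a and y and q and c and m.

The known cells in row 2 total 38, leaving 59 − 38 = 21 for the blank.
The known cells in column 7 total 61, leaving 59 − 61 = -2 for the blank.
The known cells in row 3 total 53, leaving 59 − 53 = 6 for the blank.
The known cells in column 6 total 41, leaving 59 − 41 = 18 for the blank.
The known cells in row 6 total 39, leaving 59 − 39 = 20 for the blank.

a = 21, y = -2, q = 6, c = 18, m = 20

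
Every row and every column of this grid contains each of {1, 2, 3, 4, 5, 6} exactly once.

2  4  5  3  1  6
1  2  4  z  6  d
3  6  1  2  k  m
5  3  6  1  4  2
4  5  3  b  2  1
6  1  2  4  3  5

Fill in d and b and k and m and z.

For row 3, column 5: column 5 already has {1, 2, 3, 4, 6}; that leaves 5.
For row 5, column 4: row 5 already has {1, 2, 3, 4, 5}; that leaves 6.
For row 3, column 6: row 3 already has {1, 2, 3, 5, 6}; that leaves 4.
At (row 2, col 6): column 6 already has {1, 2, 4, 5, 6}, so the value is 3.
Cell (2,4): row 2 already has {1, 2, 3, 4, 6} → 5.

d = 3, b = 6, k = 5, m = 4, z = 5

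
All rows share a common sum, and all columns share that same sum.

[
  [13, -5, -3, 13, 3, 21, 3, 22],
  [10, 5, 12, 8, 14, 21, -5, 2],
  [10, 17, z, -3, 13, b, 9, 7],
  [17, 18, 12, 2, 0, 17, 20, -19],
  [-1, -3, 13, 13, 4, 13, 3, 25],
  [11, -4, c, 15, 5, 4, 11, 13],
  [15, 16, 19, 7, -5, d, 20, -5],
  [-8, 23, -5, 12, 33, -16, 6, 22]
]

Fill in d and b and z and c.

d = 0, b = 7, z = 7, c = 12

Rows 1 and 2 both sum to 67, so that's the common total.
Row 6: 11 − 4 + 15 + 5 + 4 + 11 + 13 = 55, so its missing entry is 67 − 55 = 12.
Row 7: 15 + 16 + 19 + 7 − 5 + 20 − 5 = 67, so its missing entry is 67 − 67 = 0.
Column 6: 21 + 21 + 17 + 13 + 4 + 0 − 16 = 60, so its missing entry is 67 − 60 = 7.
Row 3: 10 + 17 − 3 + 13 + 7 + 9 + 7 = 60, so its missing entry is 67 − 60 = 7.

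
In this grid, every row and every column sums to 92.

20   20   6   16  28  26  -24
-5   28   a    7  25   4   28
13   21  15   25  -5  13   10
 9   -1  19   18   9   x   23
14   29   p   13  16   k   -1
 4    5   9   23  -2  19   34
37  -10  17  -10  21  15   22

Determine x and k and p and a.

The known cells in row 2 total 87, leaving 92 − 87 = 5 for the blank.
The known cells in column 3 total 71, leaving 92 − 71 = 21 for the blank.
The known cells in row 5 total 92, leaving 92 − 92 = 0 for the blank.
The known cells in row 4 total 77, leaving 92 − 77 = 15 for the blank.

x = 15, k = 0, p = 21, a = 5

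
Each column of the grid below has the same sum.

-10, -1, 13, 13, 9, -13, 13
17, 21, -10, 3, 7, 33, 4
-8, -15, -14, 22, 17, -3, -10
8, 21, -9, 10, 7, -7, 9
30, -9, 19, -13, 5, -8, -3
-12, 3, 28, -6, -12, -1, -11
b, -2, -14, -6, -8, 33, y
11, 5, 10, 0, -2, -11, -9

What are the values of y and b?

y = 30, b = -13

The complete columns each total 23.
Column 7 is missing 23 − (-7) = 30 (since 13 + 4 − 10 + 9 − 3 − 11 − 9 = -7).
Column 1 is missing 23 − 36 = -13 (since -10 + 17 − 8 + 8 + 30 − 12 + 11 = 36).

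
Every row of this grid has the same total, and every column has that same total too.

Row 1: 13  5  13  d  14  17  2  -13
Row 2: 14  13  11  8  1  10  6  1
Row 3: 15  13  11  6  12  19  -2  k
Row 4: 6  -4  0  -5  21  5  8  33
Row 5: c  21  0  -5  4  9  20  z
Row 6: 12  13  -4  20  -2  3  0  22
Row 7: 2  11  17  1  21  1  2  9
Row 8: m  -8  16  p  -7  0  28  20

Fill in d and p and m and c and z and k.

Rows 2 and 4 both sum to 64, so that's the common total.
Row 3: 15 + 13 + 11 + 6 + 12 + 19 − 2 = 74, so its missing entry is 64 − 74 = -10.
Row 1: 13 + 5 + 13 + 14 + 17 + 2 − 13 = 51, so its missing entry is 64 − 51 = 13.
Column 4: 13 + 8 + 6 − 5 − 5 + 20 + 1 = 38, so its missing entry is 64 − 38 = 26.
Row 8: -8 + 16 + 26 − 7 + 0 + 28 + 20 = 75, so its missing entry is 64 − 75 = -11.
Column 1: 13 + 14 + 15 + 6 + 12 + 2 − 11 = 51, so its missing entry is 64 − 51 = 13.
Row 5: 13 + 21 + 0 − 5 + 4 + 9 + 20 = 62, so its missing entry is 64 − 62 = 2.

d = 13, p = 26, m = -11, c = 13, z = 2, k = -10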